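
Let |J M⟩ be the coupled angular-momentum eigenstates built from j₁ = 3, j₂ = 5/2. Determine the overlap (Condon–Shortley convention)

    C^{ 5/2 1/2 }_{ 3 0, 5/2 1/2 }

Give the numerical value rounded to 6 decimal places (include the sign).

j₁+j₂−J=3  J+j₁−j₂=3  J−j₁+j₂=2  j₁+j₂+J+1=9
(j₁±m₁, j₂±m₂, J±M) = (3,3,3,2,3,2)
P² = 216/35
sum k=1..3:
  [1] −1/8 = -1/8
  [2] +1/4 = 1/4
  [3] −1/72 = -1/72
S = 1/9
C² = P²·S² = 8/105 ; C = +0.276026

+0.276026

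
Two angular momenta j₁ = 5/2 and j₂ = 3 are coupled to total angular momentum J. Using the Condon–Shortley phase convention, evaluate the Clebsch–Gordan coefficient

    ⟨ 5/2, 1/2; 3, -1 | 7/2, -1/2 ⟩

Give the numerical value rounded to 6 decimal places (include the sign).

−√(1/63) = -0.125988

j₁+j₂−J=2  J+j₁−j₂=3  J−j₁+j₂=4  j₁+j₂+J+1=10
(j₁±m₁, j₂±m₂, J±M) = (3,2,2,4,3,4)
P² = 9216/175
sum k=0..2:
  [0] +1/16 = 1/16
  [1] −1/12 = -1/12
  [2] +1/288 = 1/288
S = -5/288
C² = P²·S² = 1/63 ; C = -0.125988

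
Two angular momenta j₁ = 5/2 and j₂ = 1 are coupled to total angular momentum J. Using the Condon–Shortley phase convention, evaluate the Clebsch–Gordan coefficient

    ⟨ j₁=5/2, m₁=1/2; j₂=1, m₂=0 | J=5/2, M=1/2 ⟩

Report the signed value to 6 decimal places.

+0.169031  (= +√(1/35))

triangle: 1!·4!·1!/7! = 24/5040
(j±m)!: 3!·2!·1!·1!·3!·2! = 144
prefactor² = (2J+1)·Δ·N² = 144/35
  k=0: +1/(0!·1!·2!·1!·2!·0!) = 1/4
  k=1: −1/(1!·0!·1!·0!·3!·1!) = -1/6
Σ = 1/12  ⇒  CG² = 144/35·1/12² = 1/35
CG = +√(1/35) = +0.169031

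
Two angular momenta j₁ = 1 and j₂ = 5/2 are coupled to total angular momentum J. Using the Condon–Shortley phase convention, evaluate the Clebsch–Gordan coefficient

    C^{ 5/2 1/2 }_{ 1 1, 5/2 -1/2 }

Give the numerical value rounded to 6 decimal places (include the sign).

+√(18/35) = +0.717137

j₁+j₂−J=1  J+j₁−j₂=1  J−j₁+j₂=4  j₁+j₂+J+1=7
(j₁±m₁, j₂±m₂, J±M) = (2,0,2,3,3,2)
P² = 288/35
sum k=0..0:
  [0] +1/4 = 1/4
S = 1/4
C² = P²·S² = 18/35 ; C = +0.717137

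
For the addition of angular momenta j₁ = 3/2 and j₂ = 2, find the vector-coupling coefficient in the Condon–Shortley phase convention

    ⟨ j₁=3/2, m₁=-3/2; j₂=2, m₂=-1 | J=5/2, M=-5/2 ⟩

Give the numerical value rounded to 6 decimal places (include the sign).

-0.654654  (= −√(3/7))

√[6·1!2!3!/7! · 0!3!1!3!0!5!] = √(432/7)
  +(−1)^1/∏(1,0,2,0,0,3)! = -1/12  (running -1/12)
⟨..|..⟩ = √(432/7)·(-1/12) = -0.654654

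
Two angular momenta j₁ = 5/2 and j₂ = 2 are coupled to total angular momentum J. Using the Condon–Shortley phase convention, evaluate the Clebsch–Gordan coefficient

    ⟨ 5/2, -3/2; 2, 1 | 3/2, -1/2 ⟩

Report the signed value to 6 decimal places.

+0.138013

j₁+j₂−J=3  J+j₁−j₂=2  J−j₁+j₂=1  j₁+j₂+J+1=7
(j₁±m₁, j₂±m₂, J±M) = (1,4,3,1,1,2)
P² = 96/35
sum k=2..3:
  [2] +1/4 = 1/4
  [3] −1/6 = -1/6
S = 1/12
C² = P²·S² = 2/105 ; C = +0.138013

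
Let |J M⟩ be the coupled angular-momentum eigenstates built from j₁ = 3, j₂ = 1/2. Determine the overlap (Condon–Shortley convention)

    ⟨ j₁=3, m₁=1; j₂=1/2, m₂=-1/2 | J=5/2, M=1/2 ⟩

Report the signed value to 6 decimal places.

+0.755929

√[6·1!5!0!/7! · 4!2!0!1!3!2!] = √(576/7)
  +(−1)^0/∏(0,1,2,0,3,0)! = 1/12  (running 1/12)
⟨..|..⟩ = √(576/7)·(1/12) = +0.755929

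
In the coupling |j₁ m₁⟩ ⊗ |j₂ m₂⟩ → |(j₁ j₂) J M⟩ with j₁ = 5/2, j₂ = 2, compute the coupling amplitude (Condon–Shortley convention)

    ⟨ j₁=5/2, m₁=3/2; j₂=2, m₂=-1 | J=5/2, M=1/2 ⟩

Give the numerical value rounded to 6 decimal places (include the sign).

+0.414039

√[6·2!3!2!/8! · 4!1!1!3!3!2!] = √(216/35)
  +(−1)^0/∏(0,2,1,1,2,1)! = 1/4  (running 1/4)
  +(−1)^1/∏(1,1,0,0,3,2)! = -1/12  (running 1/6)
⟨..|..⟩ = √(216/35)·(1/6) = +0.414039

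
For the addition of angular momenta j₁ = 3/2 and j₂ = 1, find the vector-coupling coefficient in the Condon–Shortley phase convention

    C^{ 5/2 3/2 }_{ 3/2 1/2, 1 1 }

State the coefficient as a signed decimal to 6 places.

j₁+j₂−J=0  J+j₁−j₂=3  J−j₁+j₂=2  j₁+j₂+J+1=6
(j₁±m₁, j₂±m₂, J±M) = (2,1,2,0,4,1)
P² = 48/5
sum k=0..0:
  [0] +1/4 = 1/4
S = 1/4
C² = P²·S² = 3/5 ; C = +0.774597

+√(3/5) ≈ +0.774597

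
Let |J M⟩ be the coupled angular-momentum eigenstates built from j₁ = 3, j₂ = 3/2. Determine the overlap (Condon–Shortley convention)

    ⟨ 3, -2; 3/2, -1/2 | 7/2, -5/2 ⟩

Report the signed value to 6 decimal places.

-0.377964  (= −√(1/7))

j₁+j₂−J=1  J+j₁−j₂=5  J−j₁+j₂=2  j₁+j₂+J+1=9
(j₁±m₁, j₂±m₂, J±M) = (1,5,1,2,1,6)
P² = 6400/7
sum k=0..1:
  [0] +1/120 = 1/120
  [1] −1/48 = -1/48
S = -1/80
C² = P²·S² = 1/7 ; C = -0.377964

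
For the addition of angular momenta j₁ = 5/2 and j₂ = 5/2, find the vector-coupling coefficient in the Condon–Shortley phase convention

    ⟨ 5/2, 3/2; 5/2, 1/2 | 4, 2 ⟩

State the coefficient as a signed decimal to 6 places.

+√(5/28) = +0.422577

triangle: 1!·4!·4!/10! = 576/3628800
(j±m)!: 4!·1!·3!·2!·6!·2! = 414720
prefactor² = (2J+1)·Δ·N² = 20736/35
  k=0: +1/(0!·1!·1!·3!·3!·1!) = 1/36
  k=1: −1/(1!·0!·0!·2!·4!·2!) = -1/96
Σ = 5/288  ⇒  CG² = 20736/35·5/288² = 5/28
CG = +√(5/28) = +0.422577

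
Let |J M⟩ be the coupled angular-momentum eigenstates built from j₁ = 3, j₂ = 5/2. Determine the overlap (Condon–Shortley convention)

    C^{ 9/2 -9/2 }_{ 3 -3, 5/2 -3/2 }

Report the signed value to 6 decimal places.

j₁+j₂−J=1  J+j₁−j₂=5  J−j₁+j₂=4  j₁+j₂+J+1=11
(j₁±m₁, j₂±m₂, J±M) = (0,6,1,4,0,9)
P² = 49766400/11
sum k=1..1:
  [1] −1/2880 = -1/2880
S = -1/2880
C² = P²·S² = 6/11 ; C = -0.738549

−√(6/11) = -0.738549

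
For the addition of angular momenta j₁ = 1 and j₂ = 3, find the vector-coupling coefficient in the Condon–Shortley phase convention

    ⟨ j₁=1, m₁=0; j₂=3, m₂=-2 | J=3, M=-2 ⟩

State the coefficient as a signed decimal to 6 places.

+√(1/3) ≈ +0.577350

triangle: 1!×1!×5!/8! = 120/40320
(j±m)!: 1!×1!×1!×5!×1!×5! = 14400
prefactor² = (2J+1)×Δ×N² = 300
  k=0: +1/(0!×1!×1!×1!×0!×4!) = 1/24
  k=1: −1/(1!×0!×0!×0!×1!×5!) = -1/120
Σ = 1/30  ⇒  CG² = 300×1/30² = 1/3
CG = +√(1/3) = +0.577350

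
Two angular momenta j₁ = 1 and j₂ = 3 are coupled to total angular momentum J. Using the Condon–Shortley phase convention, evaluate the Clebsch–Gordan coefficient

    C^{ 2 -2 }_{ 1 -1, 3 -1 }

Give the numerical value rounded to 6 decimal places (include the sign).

triangle: 2!×0!×4!/7! = 48/5040
(j±m)!: 0!×2!×2!×4!×0!×4! = 2304
prefactor² = (2J+1)×Δ×N² = 768/7
  k=2: +1/(2!×0!×0!×0!×0!×4!) = 1/48
Σ = 1/48  ⇒  CG² = 768/7×1/48² = 1/21
CG = +√(1/21) = +0.218218

+√(1/21) ≈ +0.218218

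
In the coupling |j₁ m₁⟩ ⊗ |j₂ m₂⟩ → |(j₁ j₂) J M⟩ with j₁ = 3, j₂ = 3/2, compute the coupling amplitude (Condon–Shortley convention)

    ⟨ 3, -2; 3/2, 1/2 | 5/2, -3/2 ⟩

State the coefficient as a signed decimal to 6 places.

j₁+j₂−J=2  J+j₁−j₂=4  J−j₁+j₂=1  j₁+j₂+J+1=8
(j₁±m₁, j₂±m₂, J±M) = (1,5,2,1,1,4)
P² = 288/7
sum k=1..2:
  [1] −1/24 = -1/24
  [2] +1/12 = 1/12
S = 1/24
C² = P²·S² = 1/14 ; C = +0.267261

+0.267261  (= +√(1/14))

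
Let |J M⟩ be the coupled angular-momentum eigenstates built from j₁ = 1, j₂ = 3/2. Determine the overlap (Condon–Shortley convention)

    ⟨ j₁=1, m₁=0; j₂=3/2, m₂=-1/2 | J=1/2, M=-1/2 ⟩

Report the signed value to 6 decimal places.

j₁+j₂−J=2  J+j₁−j₂=0  J−j₁+j₂=1  j₁+j₂+J+1=4
(j₁±m₁, j₂±m₂, J±M) = (1,1,1,2,0,1)
P² = 1/3
sum k=1..1:
  [1] −1/1 = -1
S = -1
C² = P²·S² = 1/3 ; C = -0.577350

-0.577350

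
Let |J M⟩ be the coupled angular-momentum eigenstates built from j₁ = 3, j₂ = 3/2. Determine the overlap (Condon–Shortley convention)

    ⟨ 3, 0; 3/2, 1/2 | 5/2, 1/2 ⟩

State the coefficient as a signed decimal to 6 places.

√[6·2!4!1!/8! · 3!3!2!1!3!2!] = √(216/35)
  +(−1)^1/∏(1,1,2,1,2,0)! = -1/4  (running -1/4)
  +(−1)^2/∏(2,0,1,0,3,1)! = 1/12  (running -1/6)
⟨..|..⟩ = √(216/35)·(-1/6) = -0.414039

−√(6/35) = -0.414039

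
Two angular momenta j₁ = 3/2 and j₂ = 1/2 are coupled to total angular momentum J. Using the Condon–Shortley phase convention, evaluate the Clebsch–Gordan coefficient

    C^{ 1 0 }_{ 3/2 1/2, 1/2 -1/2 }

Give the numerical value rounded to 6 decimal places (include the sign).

+0.707107  (= +√(1/2))

j₁+j₂−J=1  J+j₁−j₂=2  J−j₁+j₂=0  j₁+j₂+J+1=4
(j₁±m₁, j₂±m₂, J±M) = (2,1,0,1,1,1)
P² = 1/2
sum k=0..0:
  [0] +1/1 = 1
S = 1
C² = P²·S² = 1/2 ; C = +0.707107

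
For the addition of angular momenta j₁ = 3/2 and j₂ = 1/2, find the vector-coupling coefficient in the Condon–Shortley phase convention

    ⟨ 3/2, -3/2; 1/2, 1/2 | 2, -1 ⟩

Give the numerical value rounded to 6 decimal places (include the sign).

+0.500000  (= +√(1/4))

triangle: 0!*3!*1!/5! = 6/120
(j±m)!: 0!*3!*1!*0!*1!*3! = 36
prefactor² = (2J+1)*Δ*N² = 9
  k=0: +1/(0!*0!*3!*1!*0!*0!) = 1/6
Σ = 1/6  ⇒  CG² = 9*1/6² = 1/4
CG = +√(1/4) = +0.500000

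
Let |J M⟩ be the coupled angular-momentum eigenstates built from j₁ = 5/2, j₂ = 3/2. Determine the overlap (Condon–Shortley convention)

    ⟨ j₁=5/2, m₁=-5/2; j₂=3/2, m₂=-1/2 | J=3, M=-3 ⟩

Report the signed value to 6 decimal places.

-0.790569  (= −√(5/8))

triangle: 1!*4!*2!/8! = 48/40320
(j±m)!: 0!*5!*1!*2!*0!*6! = 172800
prefactor² = (2J+1)*Δ*N² = 1440
  k=1: −1/(1!*0!*4!*0!*0!*2!) = -1/48
Σ = -1/48  ⇒  CG² = 1440*(-1/48)² = 5/8
CG = −√(5/8) = -0.790569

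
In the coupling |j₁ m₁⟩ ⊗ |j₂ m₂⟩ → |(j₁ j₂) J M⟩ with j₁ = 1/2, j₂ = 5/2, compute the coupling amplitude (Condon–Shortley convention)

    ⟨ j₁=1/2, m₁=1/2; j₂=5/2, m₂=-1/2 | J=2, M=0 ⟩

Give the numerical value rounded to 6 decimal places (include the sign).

triangle: 1!×0!×4!/6! = 24/720
(j±m)!: 1!×0!×2!×3!×2!×2! = 48
prefactor² = (2J+1)×Δ×N² = 8
  k=0: +1/(0!×1!×0!×2!×0!×2!) = 1/4
Σ = 1/4  ⇒  CG² = 8×1/4² = 1/2
CG = +√(1/2) = +0.707107

+√(1/2) = +0.707107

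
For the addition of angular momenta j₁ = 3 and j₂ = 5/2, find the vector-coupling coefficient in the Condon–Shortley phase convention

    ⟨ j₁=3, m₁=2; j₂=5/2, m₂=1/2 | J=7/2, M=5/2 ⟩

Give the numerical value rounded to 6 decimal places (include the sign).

triangle: 2!×4!×3!/10! = 288/3628800
(j±m)!: 5!×1!×3!×2!×6!×1! = 1036800
prefactor² = (2J+1)×Δ×N² = 4608/7
  k=0: +1/(0!×2!×1!×3!×3!×0!) = 1/72
  k=1: −1/(1!×1!×0!×2!×4!×1!) = -1/48
Σ = -1/144  ⇒  CG² = 4608/7×(-1/144)² = 2/63
CG = −√(2/63) = -0.178174

-0.178174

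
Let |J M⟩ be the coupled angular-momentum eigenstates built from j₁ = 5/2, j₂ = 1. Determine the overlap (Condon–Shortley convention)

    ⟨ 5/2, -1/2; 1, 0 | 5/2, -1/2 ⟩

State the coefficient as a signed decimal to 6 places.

triangle: 1!·4!·1!/7! = 24/5040
(j±m)!: 2!·3!·1!·1!·2!·3! = 144
prefactor² = (2J+1)·Δ·N² = 144/35
  k=0: +1/(0!·1!·3!·1!·1!·0!) = 1/6
  k=1: −1/(1!·0!·2!·0!·2!·1!) = -1/4
Σ = -1/12  ⇒  CG² = 144/35·(-1/12)² = 1/35
CG = −√(1/35) = -0.169031

−√(1/35) = -0.169031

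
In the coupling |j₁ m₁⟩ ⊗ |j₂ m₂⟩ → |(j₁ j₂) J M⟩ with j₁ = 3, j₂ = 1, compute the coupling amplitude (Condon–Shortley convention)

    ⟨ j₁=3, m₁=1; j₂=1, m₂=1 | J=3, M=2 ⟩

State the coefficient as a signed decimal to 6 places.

−√(5/12) ≈ -0.645497

triangle: 1!·5!·1!/8! = 120/40320
(j±m)!: 4!·2!·2!·0!·5!·1! = 11520
prefactor² = (2J+1)·Δ·N² = 240
  k=1: −1/(1!·0!·1!·1!·4!·0!) = -1/24
Σ = -1/24  ⇒  CG² = 240·(-1/24)² = 5/12
CG = −√(5/12) = -0.645497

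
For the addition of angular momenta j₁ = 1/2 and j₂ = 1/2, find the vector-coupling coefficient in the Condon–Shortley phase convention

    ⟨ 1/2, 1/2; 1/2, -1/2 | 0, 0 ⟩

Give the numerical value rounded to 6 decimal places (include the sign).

+√(1/2) ≈ +0.707107

j₁+j₂−J=1  J+j₁−j₂=0  J−j₁+j₂=0  j₁+j₂+J+1=2
(j₁±m₁, j₂±m₂, J±M) = (1,0,0,1,0,0)
P² = 1/2
sum k=0..0:
  [0] +1/1 = 1
S = 1
C² = P²·S² = 1/2 ; C = +0.707107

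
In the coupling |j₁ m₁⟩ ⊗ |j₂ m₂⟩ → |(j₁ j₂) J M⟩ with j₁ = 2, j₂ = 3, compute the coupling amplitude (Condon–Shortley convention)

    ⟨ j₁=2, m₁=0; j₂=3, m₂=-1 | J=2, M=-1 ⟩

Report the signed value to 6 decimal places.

√[5·3!1!3!/8! · 2!2!2!4!1!3!] = √(36/7)
  +(−1)^1/∏(1,2,1,1,0,2)! = -1/4  (running -1/4)
  +(−1)^2/∏(2,1,0,0,1,3)! = 1/12  (running -1/6)
⟨..|..⟩ = √(36/7)·(-1/6) = -0.377964

−√(1/7) = -0.377964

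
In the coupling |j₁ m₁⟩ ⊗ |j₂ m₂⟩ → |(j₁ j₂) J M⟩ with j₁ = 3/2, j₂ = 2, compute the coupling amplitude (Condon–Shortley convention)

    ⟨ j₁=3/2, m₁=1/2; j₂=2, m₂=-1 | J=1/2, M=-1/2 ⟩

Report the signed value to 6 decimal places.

√[2·3!0!1!/5! · 2!1!1!3!0!1!] = √(6/5)
  +(−1)^1/∏(1,2,0,0,0,1)! = -1/2  (running -1/2)
⟨..|..⟩ = √(6/5)·(-1/2) = -0.547723

−√(3/10) = -0.547723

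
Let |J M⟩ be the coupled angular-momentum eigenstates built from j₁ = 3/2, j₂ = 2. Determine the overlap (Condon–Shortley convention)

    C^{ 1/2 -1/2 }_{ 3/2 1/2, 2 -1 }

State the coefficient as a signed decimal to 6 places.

−√(3/10) ≈ -0.547723

triangle: 3!*0!*1!/5! = 6/120
(j±m)!: 2!*1!*1!*3!*0!*1! = 12
prefactor² = (2J+1)*Δ*N² = 6/5
  k=1: −1/(1!*2!*0!*0!*0!*1!) = -1/2
Σ = -1/2  ⇒  CG² = 6/5*(-1/2)² = 3/10
CG = −√(3/10) = -0.547723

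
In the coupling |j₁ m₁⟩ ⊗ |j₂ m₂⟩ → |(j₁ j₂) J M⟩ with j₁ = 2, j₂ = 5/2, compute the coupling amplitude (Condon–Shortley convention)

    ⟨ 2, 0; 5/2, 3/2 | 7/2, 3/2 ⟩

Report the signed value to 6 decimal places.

j₁+j₂−J=1  J+j₁−j₂=3  J−j₁+j₂=4  j₁+j₂+J+1=9
(j₁±m₁, j₂±m₂, J±M) = (2,2,4,1,5,2)
P² = 512/7
sum k=0..1:
  [0] +1/48 = 1/48
  [1] −1/12 = -1/12
S = -1/16
C² = P²·S² = 2/7 ; C = -0.534522

−√(2/7) = -0.534522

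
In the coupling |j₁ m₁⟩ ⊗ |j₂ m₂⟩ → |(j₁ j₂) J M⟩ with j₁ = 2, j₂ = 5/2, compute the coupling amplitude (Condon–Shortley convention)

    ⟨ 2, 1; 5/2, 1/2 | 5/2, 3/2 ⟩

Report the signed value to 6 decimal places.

triangle: 2!·2!·3!/8! = 24/40320
(j±m)!: 3!·1!·3!·2!·4!·1! = 1728
prefactor² = (2J+1)·Δ·N² = 216/35
  k=0: +1/(0!·2!·1!·3!·1!·0!) = 1/12
  k=1: −1/(1!·1!·0!·2!·2!·1!) = -1/4
Σ = -1/6  ⇒  CG² = 216/35·(-1/6)² = 6/35
CG = −√(6/35) = -0.414039

−√(6/35) = -0.414039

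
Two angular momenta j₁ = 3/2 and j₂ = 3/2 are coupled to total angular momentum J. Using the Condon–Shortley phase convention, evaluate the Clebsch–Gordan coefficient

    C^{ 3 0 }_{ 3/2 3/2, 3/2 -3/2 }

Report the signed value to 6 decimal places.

+√(1/20) ≈ +0.223607

j₁+j₂−J=0  J+j₁−j₂=3  J−j₁+j₂=3  j₁+j₂+J+1=7
(j₁±m₁, j₂±m₂, J±M) = (3,0,0,3,3,3)
P² = 324/5
sum k=0..0:
  [0] +1/36 = 1/36
S = 1/36
C² = P²·S² = 1/20 ; C = +0.223607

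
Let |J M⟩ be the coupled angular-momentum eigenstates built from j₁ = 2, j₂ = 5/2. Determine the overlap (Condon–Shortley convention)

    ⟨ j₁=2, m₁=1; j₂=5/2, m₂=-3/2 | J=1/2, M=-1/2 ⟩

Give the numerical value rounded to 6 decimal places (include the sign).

−√(4/15) ≈ -0.516398

√[2·4!0!1!/6! · 3!1!1!4!0!1!] = √(48/5)
  +(−1)^1/∏(1,3,0,0,0,1)! = -1/6  (running -1/6)
⟨..|..⟩ = √(48/5)·(-1/6) = -0.516398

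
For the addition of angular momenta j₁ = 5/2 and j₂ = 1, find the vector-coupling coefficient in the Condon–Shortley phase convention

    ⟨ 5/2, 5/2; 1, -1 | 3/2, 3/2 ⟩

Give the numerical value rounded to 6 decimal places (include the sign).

+0.816497

j₁+j₂−J=2  J+j₁−j₂=3  J−j₁+j₂=0  j₁+j₂+J+1=6
(j₁±m₁, j₂±m₂, J±M) = (5,0,0,2,3,0)
P² = 96
sum k=0..0:
  [0] +1/12 = 1/12
S = 1/12
C² = P²·S² = 2/3 ; C = +0.816497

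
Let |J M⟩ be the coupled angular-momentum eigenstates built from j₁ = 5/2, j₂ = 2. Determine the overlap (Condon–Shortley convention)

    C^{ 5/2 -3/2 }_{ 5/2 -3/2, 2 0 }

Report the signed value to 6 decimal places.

−√(1/70) ≈ -0.119523

√[6·2!3!2!/8! · 1!4!2!2!1!4!] = √(288/35)
  +(−1)^1/∏(1,1,3,1,0,1)! = -1/6  (running -1/6)
  +(−1)^2/∏(2,0,2,0,1,2)! = 1/8  (running -1/24)
⟨..|..⟩ = √(288/35)·(-1/24) = -0.119523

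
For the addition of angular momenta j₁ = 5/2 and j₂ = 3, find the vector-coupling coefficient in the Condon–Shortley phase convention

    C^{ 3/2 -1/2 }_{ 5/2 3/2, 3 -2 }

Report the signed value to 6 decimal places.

triangle: 4!*1!*2!/8! = 48/40320
(j±m)!: 4!*1!*1!*5!*1!*2! = 5760
prefactor² = (2J+1)*Δ*N² = 192/7
  k=0: +1/(0!*4!*1!*1!*0!*1!) = 1/24
  k=1: −1/(1!*3!*0!*0!*1!*2!) = -1/12
Σ = -1/24  ⇒  CG² = 192/7*(-1/24)² = 1/21
CG = −√(1/21) = -0.218218

-0.218218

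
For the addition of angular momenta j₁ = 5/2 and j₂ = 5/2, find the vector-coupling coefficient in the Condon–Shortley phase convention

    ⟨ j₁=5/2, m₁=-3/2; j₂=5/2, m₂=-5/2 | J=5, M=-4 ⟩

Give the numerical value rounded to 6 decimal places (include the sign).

+√(1/2) ≈ +0.707107

√[11·0!5!5!/11! · 1!4!0!5!1!9!] = √(4147200)
  +(−1)^0/∏(0,0,4,0,1,5)! = 1/2880  (running 1/2880)
⟨..|..⟩ = √(4147200)·(1/2880) = +0.707107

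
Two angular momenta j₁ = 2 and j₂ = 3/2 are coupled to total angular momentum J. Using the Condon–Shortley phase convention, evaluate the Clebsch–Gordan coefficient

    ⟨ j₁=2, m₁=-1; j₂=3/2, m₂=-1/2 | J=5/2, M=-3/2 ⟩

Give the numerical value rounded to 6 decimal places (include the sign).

-0.169031

j₁+j₂−J=1  J+j₁−j₂=3  J−j₁+j₂=2  j₁+j₂+J+1=7
(j₁±m₁, j₂±m₂, J±M) = (1,3,1,2,1,4)
P² = 144/35
sum k=0..1:
  [0] +1/6 = 1/6
  [1] −1/4 = -1/4
S = -1/12
C² = P²·S² = 1/35 ; C = -0.169031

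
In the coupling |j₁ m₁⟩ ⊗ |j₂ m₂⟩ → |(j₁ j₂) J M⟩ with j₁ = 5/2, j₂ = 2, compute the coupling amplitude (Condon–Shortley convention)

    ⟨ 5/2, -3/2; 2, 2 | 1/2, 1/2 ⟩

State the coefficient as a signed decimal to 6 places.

+0.258199

triangle: 4!*1!*0!/6! = 24/720
(j±m)!: 1!*4!*4!*0!*1!*0! = 576
prefactor² = (2J+1)*Δ*N² = 192/5
  k=4: +1/(4!*0!*0!*0!*1!*0!) = 1/24
Σ = 1/24  ⇒  CG² = 192/5*1/24² = 1/15
CG = +√(1/15) = +0.258199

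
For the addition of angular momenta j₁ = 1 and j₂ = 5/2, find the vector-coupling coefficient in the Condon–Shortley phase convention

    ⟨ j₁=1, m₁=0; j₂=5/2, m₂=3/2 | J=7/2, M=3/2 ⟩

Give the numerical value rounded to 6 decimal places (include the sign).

+√(10/21) ≈ +0.690066

triangle: 0!·2!·5!/8! = 240/40320
(j±m)!: 1!·1!·4!·1!·5!·2! = 5760
prefactor² = (2J+1)·Δ·N² = 1920/7
  k=0: +1/(0!·0!·1!·4!·1!·1!) = 1/24
Σ = 1/24  ⇒  CG² = 1920/7·1/24² = 10/21
CG = +√(10/21) = +0.690066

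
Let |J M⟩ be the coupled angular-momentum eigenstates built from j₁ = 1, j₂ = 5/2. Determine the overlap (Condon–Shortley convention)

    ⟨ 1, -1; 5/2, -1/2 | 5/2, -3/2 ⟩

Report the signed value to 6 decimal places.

triangle: 1!*1!*4!/7! = 24/5040
(j±m)!: 0!*2!*2!*3!*1!*4! = 576
prefactor² = (2J+1)*Δ*N² = 576/35
  k=1: −1/(1!*0!*1!*1!*0!*3!) = -1/6
Σ = -1/6  ⇒  CG² = 576/35*(-1/6)² = 16/35
CG = −√(16/35) = -0.676123

-0.676123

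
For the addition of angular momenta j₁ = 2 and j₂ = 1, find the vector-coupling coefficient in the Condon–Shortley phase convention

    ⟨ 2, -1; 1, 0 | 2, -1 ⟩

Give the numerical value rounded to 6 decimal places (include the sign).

−√(1/6) = -0.408248

√[5·1!3!1!/6! · 1!3!1!1!1!3!] = √(3/2)
  +(−1)^0/∏(0,1,3,1,0,0)! = 1/6  (running 1/6)
  +(−1)^1/∏(1,0,2,0,1,1)! = -1/2  (running -1/3)
⟨..|..⟩ = √(3/2)·(-1/3) = -0.408248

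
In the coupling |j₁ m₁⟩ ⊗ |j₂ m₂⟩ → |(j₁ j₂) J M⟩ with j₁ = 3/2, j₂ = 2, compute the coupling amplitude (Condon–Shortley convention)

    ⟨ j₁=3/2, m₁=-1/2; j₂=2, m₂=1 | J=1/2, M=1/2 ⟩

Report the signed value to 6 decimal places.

+√(3/10) ≈ +0.547723

j₁+j₂−J=3  J+j₁−j₂=0  J−j₁+j₂=1  j₁+j₂+J+1=5
(j₁±m₁, j₂±m₂, J±M) = (1,2,3,1,1,0)
P² = 6/5
sum k=2..2:
  [2] +1/2 = 1/2
S = 1/2
C² = P²·S² = 3/10 ; C = +0.547723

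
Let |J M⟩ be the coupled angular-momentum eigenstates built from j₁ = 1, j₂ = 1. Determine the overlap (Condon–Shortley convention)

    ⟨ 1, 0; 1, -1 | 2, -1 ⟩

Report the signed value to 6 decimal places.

√[5·0!2!2!/5! · 1!1!0!2!1!3!] = √(2)
  +(−1)^0/∏(0,0,1,0,1,2)! = 1/2  (running 1/2)
⟨..|..⟩ = √(2)·(1/2) = +0.707107

+√(1/2) = +0.707107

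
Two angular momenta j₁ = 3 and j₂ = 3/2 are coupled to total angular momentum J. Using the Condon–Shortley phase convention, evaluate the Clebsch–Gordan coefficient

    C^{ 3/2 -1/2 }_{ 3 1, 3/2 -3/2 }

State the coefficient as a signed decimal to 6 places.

j₁+j₂−J=3  J+j₁−j₂=3  J−j₁+j₂=0  j₁+j₂+J+1=7
(j₁±m₁, j₂±m₂, J±M) = (4,2,0,3,1,2)
P² = 576/35
sum k=0..0:
  [0] +1/12 = 1/12
S = 1/12
C² = P²·S² = 4/35 ; C = +0.338062

+0.338062  (= +√(4/35))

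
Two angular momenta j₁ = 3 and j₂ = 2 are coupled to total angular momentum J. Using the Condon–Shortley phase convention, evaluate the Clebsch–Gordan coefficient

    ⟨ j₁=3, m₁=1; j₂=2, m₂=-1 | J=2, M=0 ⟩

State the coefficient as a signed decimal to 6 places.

√[5·3!3!1!/8! · 4!2!1!3!2!2!] = √(36/7)
  +(−1)^0/∏(0,3,2,1,1,0)! = 1/12  (running 1/12)
  +(−1)^1/∏(1,2,1,0,2,1)! = -1/4  (running -1/6)
⟨..|..⟩ = √(36/7)·(-1/6) = -0.377964

-0.377964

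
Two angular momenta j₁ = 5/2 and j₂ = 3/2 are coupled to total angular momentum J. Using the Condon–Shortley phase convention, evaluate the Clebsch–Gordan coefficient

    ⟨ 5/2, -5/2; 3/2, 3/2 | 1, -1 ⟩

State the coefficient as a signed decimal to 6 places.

j₁+j₂−J=3  J+j₁−j₂=2  J−j₁+j₂=0  j₁+j₂+J+1=6
(j₁±m₁, j₂±m₂, J±M) = (0,5,3,0,0,2)
P² = 72
sum k=3..3:
  [3] −1/12 = -1/12
S = -1/12
C² = P²·S² = 1/2 ; C = -0.707107

-0.707107  (= −√(1/2))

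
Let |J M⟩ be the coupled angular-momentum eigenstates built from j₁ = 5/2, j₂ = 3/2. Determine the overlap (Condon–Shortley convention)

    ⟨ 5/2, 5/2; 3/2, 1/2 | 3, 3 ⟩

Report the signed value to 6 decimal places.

+√(5/8) ≈ +0.790569

triangle: 1!×4!×2!/8! = 48/40320
(j±m)!: 5!×0!×2!×1!×6!×0! = 172800
prefactor² = (2J+1)×Δ×N² = 1440
  k=0: +1/(0!×1!×0!×2!×4!×0!) = 1/48
Σ = 1/48  ⇒  CG² = 1440×1/48² = 5/8
CG = +√(5/8) = +0.790569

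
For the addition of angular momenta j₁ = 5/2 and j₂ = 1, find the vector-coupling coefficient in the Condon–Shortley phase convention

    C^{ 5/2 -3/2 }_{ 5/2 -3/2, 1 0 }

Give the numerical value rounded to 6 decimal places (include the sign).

triangle: 1!·4!·1!/7! = 24/5040
(j±m)!: 1!·4!·1!·1!·1!·4! = 576
prefactor² = (2J+1)·Δ·N² = 576/35
  k=0: +1/(0!·1!·4!·1!·0!·0!) = 1/24
  k=1: −1/(1!·0!·3!·0!·1!·1!) = -1/6
Σ = -1/8  ⇒  CG² = 576/35·(-1/8)² = 9/35
CG = −√(9/35) = -0.507093

−√(9/35) ≈ -0.507093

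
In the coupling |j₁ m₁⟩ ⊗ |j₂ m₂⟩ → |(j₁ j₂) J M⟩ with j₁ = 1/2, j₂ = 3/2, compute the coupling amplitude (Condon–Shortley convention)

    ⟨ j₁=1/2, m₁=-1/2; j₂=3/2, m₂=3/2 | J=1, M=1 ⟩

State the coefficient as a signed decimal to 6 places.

√[3·1!0!2!/4! · 0!1!3!0!2!0!] = √(3)
  +(−1)^1/∏(1,0,0,2,0,0)! = -1/2  (running -1/2)
⟨..|..⟩ = √(3)·(-1/2) = -0.866025

-0.866025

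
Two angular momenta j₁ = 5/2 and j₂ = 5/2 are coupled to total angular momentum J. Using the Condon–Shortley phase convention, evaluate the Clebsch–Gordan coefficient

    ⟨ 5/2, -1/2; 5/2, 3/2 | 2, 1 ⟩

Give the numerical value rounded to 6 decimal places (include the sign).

+0.377964

√[5·3!2!2!/8! · 2!3!4!1!3!1!] = √(36/7)
  +(−1)^2/∏(2,1,1,2,1,0)! = 1/4  (running 1/4)
  +(−1)^3/∏(3,0,0,1,2,1)! = -1/12  (running 1/6)
⟨..|..⟩ = √(36/7)·(1/6) = +0.377964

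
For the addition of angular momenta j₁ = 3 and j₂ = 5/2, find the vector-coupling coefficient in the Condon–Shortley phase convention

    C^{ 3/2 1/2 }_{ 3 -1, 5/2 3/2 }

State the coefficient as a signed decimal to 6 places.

j₁+j₂−J=4  J+j₁−j₂=2  J−j₁+j₂=1  j₁+j₂+J+1=8
(j₁±m₁, j₂±m₂, J±M) = (2,4,4,1,2,1)
P² = 384/35
sum k=3..4:
  [3] −1/6 = -1/6
  [4] +1/48 = 1/48
S = -7/48
C² = P²·S² = 7/30 ; C = -0.483046

-0.483046  (= −√(7/30))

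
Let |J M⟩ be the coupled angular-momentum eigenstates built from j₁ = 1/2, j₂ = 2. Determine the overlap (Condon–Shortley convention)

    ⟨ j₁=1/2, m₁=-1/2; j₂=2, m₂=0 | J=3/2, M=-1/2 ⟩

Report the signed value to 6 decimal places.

triangle: 1!·0!·3!/5! = 6/120
(j±m)!: 0!·1!·2!·2!·1!·2! = 8
prefactor² = (2J+1)·Δ·N² = 8/5
  k=1: −1/(1!·0!·0!·1!·0!·2!) = -1/2
Σ = -1/2  ⇒  CG² = 8/5·(-1/2)² = 2/5
CG = −√(2/5) = -0.632456

-0.632456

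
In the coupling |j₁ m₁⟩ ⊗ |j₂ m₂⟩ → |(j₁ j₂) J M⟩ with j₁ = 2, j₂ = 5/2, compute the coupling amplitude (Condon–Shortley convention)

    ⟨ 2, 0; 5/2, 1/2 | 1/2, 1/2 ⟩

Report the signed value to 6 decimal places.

triangle: 4!×0!×1!/6! = 24/720
(j±m)!: 2!×2!×3!×2!×1!×0! = 48
prefactor² = (2J+1)×Δ×N² = 16/5
  k=2: +1/(2!×2!×0!×1!×0!×0!) = 1/4
Σ = 1/4  ⇒  CG² = 16/5×1/4² = 1/5
CG = +√(1/5) = +0.447214

+0.447214  (= +√(1/5))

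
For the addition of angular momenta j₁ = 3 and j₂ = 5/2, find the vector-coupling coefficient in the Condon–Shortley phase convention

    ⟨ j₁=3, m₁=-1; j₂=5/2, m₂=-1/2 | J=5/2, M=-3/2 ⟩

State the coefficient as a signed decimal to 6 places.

+0.169031  (= +√(1/35))

triangle: 3!*3!*2!/9! = 72/362880
(j±m)!: 2!*4!*2!*3!*1!*4! = 13824
prefactor² = (2J+1)*Δ*N² = 576/35
  k=1: −1/(1!*2!*3!*1!*0!*1!) = -1/12
  k=2: +1/(2!*1!*2!*0!*1!*2!) = 1/8
Σ = 1/24  ⇒  CG² = 576/35*1/24² = 1/35
CG = +√(1/35) = +0.169031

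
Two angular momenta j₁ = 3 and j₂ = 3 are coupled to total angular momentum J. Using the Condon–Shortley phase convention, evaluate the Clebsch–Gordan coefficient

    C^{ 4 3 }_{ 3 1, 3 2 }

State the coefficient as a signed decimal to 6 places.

triangle: 2!·4!·4!/11! = 1152/39916800
(j±m)!: 4!·2!·5!·1!·7!·1! = 29030400
prefactor² = (2J+1)·Δ·N² = 82944/11
  k=1: −1/(1!·1!·1!·4!·3!·0!) = -1/144
  k=2: +1/(2!·0!·0!·3!·4!·1!) = 1/288
Σ = -1/288  ⇒  CG² = 82944/11·(-1/288)² = 1/11
CG = −√(1/11) = -0.301511

-0.301511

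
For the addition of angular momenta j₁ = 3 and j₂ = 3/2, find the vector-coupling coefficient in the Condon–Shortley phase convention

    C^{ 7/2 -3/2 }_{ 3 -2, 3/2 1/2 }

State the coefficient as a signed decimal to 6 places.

j₁+j₂−J=1  J+j₁−j₂=5  J−j₁+j₂=2  j₁+j₂+J+1=9
(j₁±m₁, j₂±m₂, J±M) = (1,5,2,1,2,5)
P² = 6400/21
sum k=0..1:
  [0] +1/240 = 1/240
  [1] −1/24 = -1/24
S = -3/80
C² = P²·S² = 3/7 ; C = -0.654654

-0.654654  (= −√(3/7))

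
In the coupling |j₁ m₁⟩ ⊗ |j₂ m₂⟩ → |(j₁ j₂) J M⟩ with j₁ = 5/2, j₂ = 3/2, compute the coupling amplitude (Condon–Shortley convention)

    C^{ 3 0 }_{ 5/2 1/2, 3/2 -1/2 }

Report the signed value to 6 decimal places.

√[7·1!4!2!/8! · 3!2!1!2!3!3!] = √(36/5)
  +(−1)^0/∏(0,1,2,1,2,1)! = 1/4  (running 1/4)
  +(−1)^1/∏(1,0,1,0,3,2)! = -1/12  (running 1/6)
⟨..|..⟩ = √(36/5)·(1/6) = +0.447214

+√(1/5) ≈ +0.447214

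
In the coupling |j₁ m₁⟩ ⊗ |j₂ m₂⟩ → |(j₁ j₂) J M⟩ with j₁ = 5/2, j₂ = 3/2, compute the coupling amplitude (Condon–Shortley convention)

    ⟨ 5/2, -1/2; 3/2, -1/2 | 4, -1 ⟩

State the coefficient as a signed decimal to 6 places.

√[9·0!5!3!/9! · 2!3!1!2!3!5!] = √(2160/7)
  +(−1)^0/∏(0,0,3,1,2,2)! = 1/24  (running 1/24)
⟨..|..⟩ = √(2160/7)·(1/24) = +0.731925

+0.731925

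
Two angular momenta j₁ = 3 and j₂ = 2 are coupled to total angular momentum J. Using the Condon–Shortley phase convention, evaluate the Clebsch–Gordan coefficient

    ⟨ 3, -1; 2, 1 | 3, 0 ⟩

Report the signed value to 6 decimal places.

+0.182574  (= +√(1/30))

√[7·2!4!2!/9! · 2!4!3!1!3!3!] = √(96/5)
  +(−1)^1/∏(1,1,3,2,1,0)! = -1/12  (running -1/12)
  +(−1)^2/∏(2,0,2,1,2,1)! = 1/8  (running 1/24)
⟨..|..⟩ = √(96/5)·(1/24) = +0.182574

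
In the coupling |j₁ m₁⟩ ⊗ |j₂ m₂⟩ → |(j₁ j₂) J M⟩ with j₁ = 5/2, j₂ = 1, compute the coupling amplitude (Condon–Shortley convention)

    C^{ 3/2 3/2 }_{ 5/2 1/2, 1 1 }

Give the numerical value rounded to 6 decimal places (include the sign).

j₁+j₂−J=2  J+j₁−j₂=3  J−j₁+j₂=0  j₁+j₂+J+1=6
(j₁±m₁, j₂±m₂, J±M) = (3,2,2,0,3,0)
P² = 48/5
sum k=2..2:
  [2] +1/12 = 1/12
S = 1/12
C² = P²·S² = 1/15 ; C = +0.258199

+√(1/15) ≈ +0.258199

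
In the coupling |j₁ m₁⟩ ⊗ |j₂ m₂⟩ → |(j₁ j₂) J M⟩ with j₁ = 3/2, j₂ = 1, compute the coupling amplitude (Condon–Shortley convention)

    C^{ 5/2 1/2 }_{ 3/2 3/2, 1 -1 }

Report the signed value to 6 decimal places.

√[6·0!3!2!/6! · 3!0!0!2!3!2!] = √(72/5)
  +(−1)^0/∏(0,0,0,0,3,2)! = 1/12  (running 1/12)
⟨..|..⟩ = √(72/5)·(1/12) = +0.316228

+√(1/10) ≈ +0.316228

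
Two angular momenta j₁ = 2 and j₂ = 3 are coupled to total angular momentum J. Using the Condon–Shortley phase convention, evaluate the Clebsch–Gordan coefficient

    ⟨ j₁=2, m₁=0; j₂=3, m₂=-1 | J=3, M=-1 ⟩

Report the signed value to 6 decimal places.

-0.387298  (= −√(3/20))

√[7·2!2!4!/9! · 2!2!2!4!2!4!] = √(256/15)
  +(−1)^0/∏(0,2,2,2,0,2)! = 1/16  (running 1/16)
  +(−1)^1/∏(1,1,1,1,1,3)! = -1/6  (running -5/48)
  +(−1)^2/∏(2,0,0,0,2,4)! = 1/96  (running -3/32)
⟨..|..⟩ = √(256/15)·(-3/32) = -0.387298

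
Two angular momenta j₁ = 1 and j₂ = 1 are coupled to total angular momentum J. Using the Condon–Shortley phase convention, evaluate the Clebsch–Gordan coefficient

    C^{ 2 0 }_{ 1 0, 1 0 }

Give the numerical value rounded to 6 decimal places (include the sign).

j₁+j₂−J=0  J+j₁−j₂=2  J−j₁+j₂=2  j₁+j₂+J+1=5
(j₁±m₁, j₂±m₂, J±M) = (1,1,1,1,2,2)
P² = 2/3
sum k=0..0:
  [0] +1/1 = 1
S = 1
C² = P²·S² = 2/3 ; C = +0.816497

+0.816497  (= +√(2/3))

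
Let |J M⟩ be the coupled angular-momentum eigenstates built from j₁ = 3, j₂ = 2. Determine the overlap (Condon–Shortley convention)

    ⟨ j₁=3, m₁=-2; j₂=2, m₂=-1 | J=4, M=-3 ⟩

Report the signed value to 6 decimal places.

-0.223607

√[9·1!5!3!/10! · 1!5!1!3!1!7!] = √(6480)
  +(−1)^0/∏(0,1,5,1,0,2)! = 1/240  (running 1/240)
  +(−1)^1/∏(1,0,4,0,1,3)! = -1/144  (running -1/360)
⟨..|..⟩ = √(6480)·(-1/360) = -0.223607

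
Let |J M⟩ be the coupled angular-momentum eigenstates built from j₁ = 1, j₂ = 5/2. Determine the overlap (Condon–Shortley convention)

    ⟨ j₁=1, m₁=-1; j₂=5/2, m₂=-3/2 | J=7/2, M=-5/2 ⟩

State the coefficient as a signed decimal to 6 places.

+√(5/7) ≈ +0.845154

√[8·0!2!5!/8! · 0!2!1!4!1!6!] = √(11520/7)
  +(−1)^0/∏(0,0,2,1,0,4)! = 1/48  (running 1/48)
⟨..|..⟩ = √(11520/7)·(1/48) = +0.845154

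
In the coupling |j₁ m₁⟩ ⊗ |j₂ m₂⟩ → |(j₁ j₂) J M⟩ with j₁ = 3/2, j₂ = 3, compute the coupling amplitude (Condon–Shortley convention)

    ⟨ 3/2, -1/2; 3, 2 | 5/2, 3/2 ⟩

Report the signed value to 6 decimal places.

+√(1/14) ≈ +0.267261

√[6·2!1!4!/8! · 1!2!5!1!4!1!] = √(288/7)
  +(−1)^1/∏(1,1,1,4,0,0)! = -1/24  (running -1/24)
  +(−1)^2/∏(2,0,0,3,1,1)! = 1/12  (running 1/24)
⟨..|..⟩ = √(288/7)·(1/24) = +0.267261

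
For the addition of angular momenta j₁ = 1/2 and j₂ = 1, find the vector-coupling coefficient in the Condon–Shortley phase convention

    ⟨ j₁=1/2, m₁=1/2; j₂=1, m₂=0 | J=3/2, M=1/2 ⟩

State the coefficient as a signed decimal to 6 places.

j₁+j₂−J=0  J+j₁−j₂=1  J−j₁+j₂=2  j₁+j₂+J+1=4
(j₁±m₁, j₂±m₂, J±M) = (1,0,1,1,2,1)
P² = 2/3
sum k=0..0:
  [0] +1/1 = 1
S = 1
C² = P²·S² = 2/3 ; C = +0.816497

+√(2/3) = +0.816497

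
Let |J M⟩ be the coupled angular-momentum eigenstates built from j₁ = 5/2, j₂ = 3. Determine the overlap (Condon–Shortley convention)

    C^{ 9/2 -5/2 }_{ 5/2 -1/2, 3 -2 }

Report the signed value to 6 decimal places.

+√(49/198) = +0.497468

√[10·1!4!5!/11! · 2!3!1!5!2!7!] = √(115200/11)
  +(−1)^0/∏(0,1,3,1,1,4)! = 1/144  (running 1/144)
  +(−1)^1/∏(1,0,2,0,2,5)! = -1/480  (running 7/1440)
⟨..|..⟩ = √(115200/11)·(7/1440) = +0.497468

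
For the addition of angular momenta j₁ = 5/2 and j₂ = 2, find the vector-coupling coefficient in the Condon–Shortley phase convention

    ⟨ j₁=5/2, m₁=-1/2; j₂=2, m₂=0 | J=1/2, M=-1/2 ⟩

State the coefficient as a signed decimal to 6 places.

+√(1/5) ≈ +0.447214

triangle: 4!×1!×0!/6! = 24/720
(j±m)!: 2!×3!×2!×2!×0!×1! = 48
prefactor² = (2J+1)×Δ×N² = 16/5
  k=2: +1/(2!×2!×1!×0!×0!×0!) = 1/4
Σ = 1/4  ⇒  CG² = 16/5×1/4² = 1/5
CG = +√(1/5) = +0.447214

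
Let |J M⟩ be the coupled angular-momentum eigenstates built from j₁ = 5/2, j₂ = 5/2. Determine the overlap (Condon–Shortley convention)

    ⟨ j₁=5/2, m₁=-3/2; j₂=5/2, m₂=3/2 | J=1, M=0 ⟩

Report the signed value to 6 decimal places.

triangle: 4!*1!*1!/7! = 24/5040
(j±m)!: 1!*4!*4!*1!*1!*1! = 576
prefactor² = (2J+1)*Δ*N² = 288/35
  k=3: −1/(3!*1!*1!*1!*0!*0!) = -1/6
  k=4: +1/(4!*0!*0!*0!*1!*1!) = 1/24
Σ = -1/8  ⇒  CG² = 288/35*(-1/8)² = 9/70
CG = −√(9/70) = -0.358569

−√(9/70) = -0.358569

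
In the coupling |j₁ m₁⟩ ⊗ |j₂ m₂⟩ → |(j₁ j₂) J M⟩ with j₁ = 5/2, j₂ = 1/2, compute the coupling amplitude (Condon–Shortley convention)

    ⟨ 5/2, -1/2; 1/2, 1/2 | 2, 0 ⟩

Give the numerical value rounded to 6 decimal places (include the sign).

√[5·1!4!0!/6! · 2!3!1!0!2!2!] = √(8)
  +(−1)^1/∏(1,0,2,0,2,0)! = -1/4  (running -1/4)
⟨..|..⟩ = √(8)·(-1/4) = -0.707107

−√(1/2) ≈ -0.707107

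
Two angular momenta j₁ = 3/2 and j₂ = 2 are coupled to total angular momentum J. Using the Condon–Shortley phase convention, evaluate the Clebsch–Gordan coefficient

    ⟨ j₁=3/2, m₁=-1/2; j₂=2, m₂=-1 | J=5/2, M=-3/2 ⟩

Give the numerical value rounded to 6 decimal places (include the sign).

triangle: 1!×2!×3!/7! = 12/5040
(j±m)!: 1!×2!×1!×3!×1!×4! = 288
prefactor² = (2J+1)×Δ×N² = 144/35
  k=0: +1/(0!×1!×2!×1!×0!×2!) = 1/4
  k=1: −1/(1!×0!×1!×0!×1!×3!) = -1/6
Σ = 1/12  ⇒  CG² = 144/35×1/12² = 1/35
CG = +√(1/35) = +0.169031

+√(1/35) ≈ +0.169031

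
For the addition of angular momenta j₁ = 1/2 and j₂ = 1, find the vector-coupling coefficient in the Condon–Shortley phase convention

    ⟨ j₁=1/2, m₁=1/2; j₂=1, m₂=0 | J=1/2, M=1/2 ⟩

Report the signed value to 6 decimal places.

+√(1/3) ≈ +0.577350

j₁+j₂−J=1  J+j₁−j₂=0  J−j₁+j₂=1  j₁+j₂+J+1=3
(j₁±m₁, j₂±m₂, J±M) = (1,0,1,1,1,0)
P² = 1/3
sum k=0..0:
  [0] +1/1 = 1
S = 1
C² = P²·S² = 1/3 ; C = +0.577350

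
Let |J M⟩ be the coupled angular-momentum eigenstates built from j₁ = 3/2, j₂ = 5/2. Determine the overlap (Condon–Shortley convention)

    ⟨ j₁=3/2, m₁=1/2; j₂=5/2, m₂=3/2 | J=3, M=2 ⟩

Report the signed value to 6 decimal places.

−√(1/12) ≈ -0.288675

√[7·1!2!4!/8! · 2!1!4!1!5!1!] = √(48)
  +(−1)^0/∏(0,1,1,4,1,0)! = 1/24  (running 1/24)
  +(−1)^1/∏(1,0,0,3,2,1)! = -1/12  (running -1/24)
⟨..|..⟩ = √(48)·(-1/24) = -0.288675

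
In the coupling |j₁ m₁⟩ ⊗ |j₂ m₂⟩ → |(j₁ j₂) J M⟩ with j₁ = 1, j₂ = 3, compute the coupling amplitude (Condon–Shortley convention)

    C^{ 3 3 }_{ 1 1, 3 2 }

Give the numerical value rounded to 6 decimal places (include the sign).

√[7·1!1!5!/8! · 2!0!5!1!6!0!] = √(3600)
  +(−1)^0/∏(0,1,0,5,1,0)! = 1/120  (running 1/120)
⟨..|..⟩ = √(3600)·(1/120) = +0.500000

+√(1/4) = +0.500000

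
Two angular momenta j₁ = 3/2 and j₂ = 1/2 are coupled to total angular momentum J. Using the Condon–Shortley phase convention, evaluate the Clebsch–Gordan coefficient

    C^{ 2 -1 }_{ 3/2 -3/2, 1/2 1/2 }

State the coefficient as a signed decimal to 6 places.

j₁+j₂−J=0  J+j₁−j₂=3  J−j₁+j₂=1  j₁+j₂+J+1=5
(j₁±m₁, j₂±m₂, J±M) = (0,3,1,0,1,3)
P² = 9
sum k=0..0:
  [0] +1/6 = 1/6
S = 1/6
C² = P²·S² = 1/4 ; C = +0.500000

+√(1/4) ≈ +0.500000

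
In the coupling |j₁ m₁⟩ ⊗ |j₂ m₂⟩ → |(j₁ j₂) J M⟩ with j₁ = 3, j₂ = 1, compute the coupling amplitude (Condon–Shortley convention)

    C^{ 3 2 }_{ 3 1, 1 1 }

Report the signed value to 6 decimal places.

√[7·1!5!1!/8! · 4!2!2!0!5!1!] = √(240)
  +(−1)^1/∏(1,0,1,1,4,0)! = -1/24  (running -1/24)
⟨..|..⟩ = √(240)·(-1/24) = -0.645497

-0.645497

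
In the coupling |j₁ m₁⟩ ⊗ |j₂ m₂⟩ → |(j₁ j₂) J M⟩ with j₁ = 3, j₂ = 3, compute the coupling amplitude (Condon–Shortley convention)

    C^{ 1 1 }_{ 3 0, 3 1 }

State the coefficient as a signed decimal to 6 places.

j₁+j₂−J=5  J+j₁−j₂=1  J−j₁+j₂=1  j₁+j₂+J+1=8
(j₁±m₁, j₂±m₂, J±M) = (3,3,4,2,2,0)
P² = 216/7
sum k=3..3:
  [3] −1/12 = -1/12
S = -1/12
C² = P²·S² = 3/14 ; C = -0.462910

−√(3/14) ≈ -0.462910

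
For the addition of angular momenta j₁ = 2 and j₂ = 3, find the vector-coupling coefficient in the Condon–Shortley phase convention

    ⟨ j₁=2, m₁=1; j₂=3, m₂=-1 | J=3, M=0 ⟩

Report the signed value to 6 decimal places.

triangle: 2!×2!×4!/9! = 96/362880
(j±m)!: 3!×1!×2!×4!×3!×3! = 10368
prefactor² = (2J+1)×Δ×N² = 96/5
  k=0: +1/(0!×2!×1!×2!×1!×2!) = 1/8
  k=1: −1/(1!×1!×0!×1!×2!×3!) = -1/12
Σ = 1/24  ⇒  CG² = 96/5×1/24² = 1/30
CG = +√(1/30) = +0.182574

+0.182574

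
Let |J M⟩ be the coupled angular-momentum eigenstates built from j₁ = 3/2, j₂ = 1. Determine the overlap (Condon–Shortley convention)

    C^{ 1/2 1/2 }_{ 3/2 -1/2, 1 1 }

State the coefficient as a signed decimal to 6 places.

√[2·2!1!0!/4! · 1!2!2!0!1!0!] = √(2/3)
  +(−1)^2/∏(2,0,0,0,1,0)! = 1/2  (running 1/2)
⟨..|..⟩ = √(2/3)·(1/2) = +0.408248

+√(1/6) ≈ +0.408248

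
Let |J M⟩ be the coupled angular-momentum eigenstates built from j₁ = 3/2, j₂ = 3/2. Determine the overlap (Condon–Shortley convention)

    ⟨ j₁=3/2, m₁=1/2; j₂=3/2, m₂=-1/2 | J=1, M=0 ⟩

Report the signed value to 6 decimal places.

-0.223607  (= −√(1/20))

j₁+j₂−J=2  J+j₁−j₂=1  J−j₁+j₂=1  j₁+j₂+J+1=5
(j₁±m₁, j₂±m₂, J±M) = (2,1,1,2,1,1)
P² = 1/5
sum k=0..1:
  [0] +1/2 = 1/2
  [1] −1/1 = -1
S = -1/2
C² = P²·S² = 1/20 ; C = -0.223607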